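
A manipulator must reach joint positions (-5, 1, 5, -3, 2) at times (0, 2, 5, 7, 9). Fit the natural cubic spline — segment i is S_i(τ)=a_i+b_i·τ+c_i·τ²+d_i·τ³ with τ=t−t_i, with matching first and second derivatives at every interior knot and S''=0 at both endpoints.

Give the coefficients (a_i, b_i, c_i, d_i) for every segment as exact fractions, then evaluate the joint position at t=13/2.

  seg 0: a=-5 b=2975/1032 c=0 d=121/4128
  seg 1: a=1 b=1669/516 c=121/688 d=-557/2064
  seg 2: a=5 b=-6185/2064 c=-775/344 d=7229/8256
  seg 3: a=-3 b=-1549/1032 c=4129/1376 d=-4129/8256
S(13/2) = -35419/22016

Δ: Δ0=3, Δ1=4/3, Δ2=-4, Δ3=5/2
row 1: diag=10, rhs=-10; c'=3/10, d'=-1
row 2: denom=10−3·3/10=91/10; d'=(-32−3·-1)/(91/10)=-290/91
row 3: denom=8−2·20/91=688/91; d'=(39−2·-290/91)/(688/91)=4129/688
back: M3=4129/688
back: M2=-290/91−20/91·4129/688=-775/172
back: M1=-1−3/10·-775/172=121/344
M: M0=0, M1=121/344, M2=-775/172, M3=4129/688, M4=0
seg 0: a=-5, c=M0/2=0, d=(M1−M0)/(6·2)=121/4128, b=Δ0−h0·(2M0+M1)/6=2975/1032
seg 1: a=1, c=M1/2=121/688, d=(M2−M1)/(6·3)=-557/2064, b=Δ1−h1·(2M1+M2)/6=1669/516
seg 2: a=5, c=M2/2=-775/344, d=(M3−M2)/(6·2)=7229/8256, b=Δ2−h2·(2M2+M3)/6=-6185/2064
seg 3: a=-3, c=M3/2=4129/1376, d=(M4−M3)/(6·2)=-4129/8256, b=Δ3−h3·(2M3+M4)/6=-1549/1032
t_q=13/2 → seg 2, τ=3/2; S=5+-6185/2064·τ+-775/344·τ²+7229/8256·τ³=-35419/22016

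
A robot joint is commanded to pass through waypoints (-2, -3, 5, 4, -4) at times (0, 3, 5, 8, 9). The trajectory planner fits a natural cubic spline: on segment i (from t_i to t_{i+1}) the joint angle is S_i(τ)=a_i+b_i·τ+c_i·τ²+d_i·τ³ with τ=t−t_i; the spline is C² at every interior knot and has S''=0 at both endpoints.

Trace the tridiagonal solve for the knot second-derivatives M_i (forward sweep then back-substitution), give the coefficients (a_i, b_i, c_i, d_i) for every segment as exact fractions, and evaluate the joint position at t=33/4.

  seg 0: a=-2 b=-1219/678 c=0 d=331/2034
  seg 1: a=-3 b=880/339 c=331/226 d=-517/1356
  seg 2: a=5 b=1315/339 c=-93/113 d=-197/1017
  seg 3: a=4 b=-2132/339 c=-290/113 d=290/339
S(33/4) = 8247/3616

Δ: Δ0=-1/3, Δ1=4, Δ2=-1/3, Δ3=-8
row 1: diag=10, rhs=26; c'=1/5, d'=13/5
row 2: denom=10−2·1/5=48/5; d'=(-26−2·13/5)/(48/5)=-13/4
row 3: denom=8−3·5/16=113/16; d'=(-46−3·-13/4)/(113/16)=-580/113
back: M3=-580/113
back: M2=-13/4−5/16·-580/113=-186/113
back: M1=13/5−1/5·-186/113=331/113
M: M0=0, M1=331/113, M2=-186/113, M3=-580/113, M4=0
seg 0: a=-2, c=M0/2=0, d=(M1−M0)/(6·3)=331/2034, b=Δ0−h0·(2M0+M1)/6=-1219/678
seg 1: a=-3, c=M1/2=331/226, d=(M2−M1)/(6·2)=-517/1356, b=Δ1−h1·(2M1+M2)/6=880/339
seg 2: a=5, c=M2/2=-93/113, d=(M3−M2)/(6·3)=-197/1017, b=Δ2−h2·(2M2+M3)/6=1315/339
seg 3: a=4, c=M3/2=-290/113, d=(M4−M3)/(6·1)=290/339, b=Δ3−h3·(2M3+M4)/6=-2132/339
t_q=33/4 → seg 3, τ=1/4; S=4+-2132/339·τ+-290/113·τ²+290/339·τ³=8247/3616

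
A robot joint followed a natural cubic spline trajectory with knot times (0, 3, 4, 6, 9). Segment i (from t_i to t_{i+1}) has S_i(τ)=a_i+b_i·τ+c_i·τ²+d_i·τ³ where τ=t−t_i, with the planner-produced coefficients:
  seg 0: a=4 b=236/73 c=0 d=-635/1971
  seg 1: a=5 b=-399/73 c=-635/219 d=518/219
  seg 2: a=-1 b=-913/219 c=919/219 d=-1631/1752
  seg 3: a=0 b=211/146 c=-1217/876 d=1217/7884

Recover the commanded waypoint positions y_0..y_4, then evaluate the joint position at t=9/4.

y_0 = S_0(0) = a_0 = 4
y_1 = S_1(0) = a_1 = 5
y_2 = S_2(0) = a_2 = -1
y_3 = S_3(0) = a_3 = 0
y_4 = S_3(3) = -4
t_q=9/4 is in segment 0 (τ=9/4); S_0(τ)=35527/4672

y_0=4 y_1=5 y_2=-1 y_3=0 y_4=-4
S(9/4) = 35527/4672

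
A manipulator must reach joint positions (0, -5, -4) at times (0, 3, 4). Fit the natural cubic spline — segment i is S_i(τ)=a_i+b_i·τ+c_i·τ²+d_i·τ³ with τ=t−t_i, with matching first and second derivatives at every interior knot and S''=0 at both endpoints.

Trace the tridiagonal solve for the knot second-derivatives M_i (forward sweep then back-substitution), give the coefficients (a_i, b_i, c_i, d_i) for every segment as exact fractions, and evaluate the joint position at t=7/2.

Δ: Δ0=-5/3, Δ1=1
row 1: diag=8, rhs=16; c'=1/8, d'=2
back: M1=2
M: M0=0, M1=2, M2=0
seg 0: a=0, c=M0/2=0, d=(M1−M0)/(6·3)=1/9, b=Δ0−h0·(2M0+M1)/6=-8/3
seg 1: a=-5, c=M1/2=1, d=(M2−M1)/(6·1)=-1/3, b=Δ1−h1·(2M1+M2)/6=1/3
t_q=7/2 → seg 1, τ=1/2; S=-5+1/3·τ+1·τ²+-1/3·τ³=-37/8

  seg 0: a=0 b=-8/3 c=0 d=1/9
  seg 1: a=-5 b=1/3 c=1 d=-1/3
S(7/2) = -37/8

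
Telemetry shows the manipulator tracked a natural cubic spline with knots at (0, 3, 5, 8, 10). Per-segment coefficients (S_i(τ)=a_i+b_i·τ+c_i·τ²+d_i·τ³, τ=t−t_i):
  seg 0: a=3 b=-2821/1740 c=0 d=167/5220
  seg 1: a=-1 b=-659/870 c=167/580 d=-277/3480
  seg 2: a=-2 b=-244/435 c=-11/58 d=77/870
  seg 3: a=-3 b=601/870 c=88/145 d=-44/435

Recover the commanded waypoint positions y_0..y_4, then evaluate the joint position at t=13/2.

y_0=3 y_1=-1 y_2=-2 y_3=-3 y_4=0
S(13/2) = -6889/2320

y_0 = S_0(0) = a_0 = 3
y_1 = S_1(0) = a_1 = -1
y_2 = S_2(0) = a_2 = -2
y_3 = S_3(0) = a_3 = -3
y_4 = S_3(2) = 0
t_q=13/2 is in segment 2 (τ=3/2); S_2(τ)=-6889/2320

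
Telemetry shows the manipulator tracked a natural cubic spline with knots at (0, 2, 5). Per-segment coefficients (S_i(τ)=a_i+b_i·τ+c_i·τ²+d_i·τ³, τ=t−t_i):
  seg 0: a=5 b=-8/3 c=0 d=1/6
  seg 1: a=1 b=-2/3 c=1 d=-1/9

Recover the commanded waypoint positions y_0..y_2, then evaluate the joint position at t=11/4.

y_0 = S_0(0) = a_0 = 5
y_1 = S_1(0) = a_1 = 1
y_2 = S_1(3) = 5
t_q=11/4 is in segment 1 (τ=3/4); S_1(τ)=65/64

y_0=5 y_1=1 y_2=5
S(11/4) = 65/64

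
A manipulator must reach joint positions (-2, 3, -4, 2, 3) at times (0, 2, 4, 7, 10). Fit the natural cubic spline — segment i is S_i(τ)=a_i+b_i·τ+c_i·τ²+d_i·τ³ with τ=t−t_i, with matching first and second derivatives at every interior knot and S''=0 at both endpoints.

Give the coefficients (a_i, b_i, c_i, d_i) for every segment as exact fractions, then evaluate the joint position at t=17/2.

Δ: Δ0=5/2, Δ1=-7/2, Δ2=2, Δ3=1/3
row 1: diag=8, rhs=-36; c'=1/4, d'=-9/2
row 2: denom=10−2·1/4=19/2; d'=(33−2·-9/2)/(19/2)=84/19
row 3: denom=12−3·6/19=210/19; d'=(-10−3·84/19)/(210/19)=-221/105
back: M3=-221/105
back: M2=84/19−6/19·-221/105=178/35
back: M1=-9/2−1/4·178/35=-202/35
M: M0=0, M1=-202/35, M2=178/35, M3=-221/105, M4=0
seg 0: a=-2, c=M0/2=0, d=(M1−M0)/(6·2)=-101/210, b=Δ0−h0·(2M0+M1)/6=929/210
seg 1: a=3, c=M1/2=-101/35, d=(M2−M1)/(6·2)=19/21, b=Δ1−h1·(2M1+M2)/6=-283/210
seg 2: a=-4, c=M2/2=89/35, d=(M3−M2)/(6·3)=-151/378, b=Δ2−h2·(2M2+M3)/6=-61/30
seg 3: a=2, c=M3/2=-221/210, d=(M4−M3)/(6·3)=221/1890, b=Δ3−h3·(2M3+M4)/6=256/105
t_q=17/2 → seg 3, τ=3/2; S=2+256/105·τ+-221/210·τ²+221/1890·τ³=2063/560

  seg 0: a=-2 b=929/210 c=0 d=-101/210
  seg 1: a=3 b=-283/210 c=-101/35 d=19/21
  seg 2: a=-4 b=-61/30 c=89/35 d=-151/378
  seg 3: a=2 b=256/105 c=-221/210 d=221/1890
S(17/2) = 2063/560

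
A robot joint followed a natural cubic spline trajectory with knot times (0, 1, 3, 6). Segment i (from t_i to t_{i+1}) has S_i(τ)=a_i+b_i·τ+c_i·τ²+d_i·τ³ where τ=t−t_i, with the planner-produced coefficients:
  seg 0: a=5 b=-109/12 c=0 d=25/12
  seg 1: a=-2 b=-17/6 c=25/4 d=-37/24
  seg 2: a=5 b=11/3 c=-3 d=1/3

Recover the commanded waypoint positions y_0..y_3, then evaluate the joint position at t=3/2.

y_0=5 y_1=-2 y_2=5 y_3=-2
S(3/2) = -131/64

y_0 = S_0(0) = a_0 = 5
y_1 = S_1(0) = a_1 = -2
y_2 = S_2(0) = a_2 = 5
y_3 = S_2(3) = -2
t_q=3/2 is in segment 1 (τ=1/2); S_1(τ)=-131/64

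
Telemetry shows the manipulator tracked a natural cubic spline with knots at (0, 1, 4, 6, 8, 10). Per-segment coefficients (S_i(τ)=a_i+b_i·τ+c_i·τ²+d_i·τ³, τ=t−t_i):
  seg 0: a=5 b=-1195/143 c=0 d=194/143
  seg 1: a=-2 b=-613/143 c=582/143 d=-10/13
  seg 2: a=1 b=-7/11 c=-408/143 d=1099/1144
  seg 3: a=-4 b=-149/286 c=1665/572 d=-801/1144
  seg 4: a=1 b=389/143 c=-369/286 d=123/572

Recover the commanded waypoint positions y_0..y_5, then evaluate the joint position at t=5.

y_0 = S_0(0) = a_0 = 5
y_1 = S_1(0) = a_1 = -2
y_2 = S_2(0) = a_2 = 1
y_3 = S_3(0) = a_3 = -4
y_4 = S_4(0) = a_4 = 1
y_5 = S_4(2) = 3
t_q=5 is in segment 2 (τ=1); S_2(τ)=-159/104

y_0=5 y_1=-2 y_2=1 y_3=-4 y_4=1 y_5=3
S(5) = -159/104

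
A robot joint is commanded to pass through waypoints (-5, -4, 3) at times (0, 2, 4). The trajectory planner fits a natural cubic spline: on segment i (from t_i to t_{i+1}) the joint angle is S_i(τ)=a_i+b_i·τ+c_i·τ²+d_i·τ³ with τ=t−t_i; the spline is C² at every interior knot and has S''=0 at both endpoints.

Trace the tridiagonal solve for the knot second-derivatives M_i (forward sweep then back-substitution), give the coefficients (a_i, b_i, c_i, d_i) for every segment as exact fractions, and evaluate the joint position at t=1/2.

Δ: Δ0=1/2, Δ1=7/2
row 1: diag=8, rhs=18; c'=1/4, d'=9/4
back: M1=9/4
M: M0=0, M1=9/4, M2=0
seg 0: a=-5, c=M0/2=0, d=(M1−M0)/(6·2)=3/16, b=Δ0−h0·(2M0+M1)/6=-1/4
seg 1: a=-4, c=M1/2=9/8, d=(M2−M1)/(6·2)=-3/16, b=Δ1−h1·(2M1+M2)/6=2
t_q=1/2 → seg 0, τ=1/2; S=-5+-1/4·τ+0·τ²+3/16·τ³=-653/128

  seg 0: a=-5 b=-1/4 c=0 d=3/16
  seg 1: a=-4 b=2 c=9/8 d=-3/16
S(1/2) = -653/128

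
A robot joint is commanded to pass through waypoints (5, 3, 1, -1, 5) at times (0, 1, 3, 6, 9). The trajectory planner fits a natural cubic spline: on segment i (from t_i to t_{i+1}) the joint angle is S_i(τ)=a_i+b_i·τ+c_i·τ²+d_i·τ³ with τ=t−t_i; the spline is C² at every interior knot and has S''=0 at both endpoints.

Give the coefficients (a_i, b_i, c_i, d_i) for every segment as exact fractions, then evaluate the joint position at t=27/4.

Δ: Δ0=-2, Δ1=-1, Δ2=-2/3, Δ3=2
row 1: diag=6, rhs=6; c'=1/3, d'=1
row 2: denom=10−2·1/3=28/3; d'=(2−2·1)/(28/3)=0
row 3: denom=12−3·9/28=309/28; d'=(16−3·0)/(309/28)=448/309
back: M3=448/309
back: M2=0−9/28·448/309=-48/103
back: M1=1−1/3·-48/103=119/103
M: M0=0, M1=119/103, M2=-48/103, M3=448/309, M4=0
seg 0: a=5, c=M0/2=0, d=(M1−M0)/(6·1)=119/618, b=Δ0−h0·(2M0+M1)/6=-1355/618
seg 1: a=3, c=M1/2=119/206, d=(M2−M1)/(6·2)=-167/1236, b=Δ1−h1·(2M1+M2)/6=-499/309
seg 2: a=1, c=M2/2=-24/103, d=(M3−M2)/(6·3)=296/2781, b=Δ2−h2·(2M2+M3)/6=-286/309
seg 3: a=-1, c=M3/2=224/309, d=(M4−M3)/(6·3)=-224/2781, b=Δ3−h3·(2M3+M4)/6=170/309
t_q=27/4 → seg 3, τ=3/4; S=-1+170/309·τ+224/309·τ²+-224/2781·τ³=-22/103

  seg 0: a=5 b=-1355/618 c=0 d=119/618
  seg 1: a=3 b=-499/309 c=119/206 d=-167/1236
  seg 2: a=1 b=-286/309 c=-24/103 d=296/2781
  seg 3: a=-1 b=170/309 c=224/309 d=-224/2781
S(27/4) = -22/103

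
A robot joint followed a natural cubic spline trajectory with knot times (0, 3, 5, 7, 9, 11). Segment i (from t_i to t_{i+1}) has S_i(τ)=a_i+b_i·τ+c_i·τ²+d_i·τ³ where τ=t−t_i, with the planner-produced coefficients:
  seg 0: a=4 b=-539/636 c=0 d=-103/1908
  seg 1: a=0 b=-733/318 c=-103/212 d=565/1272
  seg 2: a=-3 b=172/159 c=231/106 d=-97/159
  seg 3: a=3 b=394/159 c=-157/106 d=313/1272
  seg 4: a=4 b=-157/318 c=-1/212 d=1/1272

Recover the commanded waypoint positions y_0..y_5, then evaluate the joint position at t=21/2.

y_0 = S_0(0) = a_0 = 4
y_1 = S_1(0) = a_1 = 0
y_2 = S_2(0) = a_2 = -3
y_3 = S_3(0) = a_3 = 3
y_4 = S_4(0) = a_4 = 4
y_5 = S_4(2) = 3
t_q=21/2 is in segment 4 (τ=3/2); S_4(τ)=11029/3392

y_0=4 y_1=0 y_2=-3 y_3=3 y_4=4 y_5=3
S(21/2) = 11029/3392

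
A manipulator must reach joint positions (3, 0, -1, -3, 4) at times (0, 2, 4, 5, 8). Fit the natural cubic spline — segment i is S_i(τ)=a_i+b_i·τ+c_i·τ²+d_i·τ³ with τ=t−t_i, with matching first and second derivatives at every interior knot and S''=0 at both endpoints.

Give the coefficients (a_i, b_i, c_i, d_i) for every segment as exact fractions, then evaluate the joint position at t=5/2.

Δ: Δ0=-3/2, Δ1=-1/2, Δ2=-2, Δ3=7/3
row 1: diag=8, rhs=6; c'=1/4, d'=3/4
row 2: denom=6−2·1/4=11/2; d'=(-9−2·3/4)/(11/2)=-21/11
row 3: denom=8−1·2/11=86/11; d'=(26−1·-21/11)/(86/11)=307/86
back: M3=307/86
back: M2=-21/11−2/11·307/86=-110/43
back: M1=3/4−1/4·-110/43=239/172
M: M0=0, M1=239/172, M2=-110/43, M3=307/86, M4=0
seg 0: a=3, c=M0/2=0, d=(M1−M0)/(6·2)=239/2064, b=Δ0−h0·(2M0+M1)/6=-1013/516
seg 1: a=0, c=M1/2=239/344, d=(M2−M1)/(6·2)=-679/2064, b=Δ1−h1·(2M1+M2)/6=-74/129
seg 2: a=-1, c=M2/2=-55/43, d=(M3−M2)/(6·1)=527/516, b=Δ2−h2·(2M2+M3)/6=-899/516
seg 3: a=-3, c=M3/2=307/172, d=(M4−M3)/(6·3)=-307/1548, b=Δ3−h3·(2M3+M4)/6=-319/258
t_q=5/2 → seg 1, τ=1/2; S=0+-74/129·τ+239/344·τ²+-679/2064·τ³=-849/5504

  seg 0: a=3 b=-1013/516 c=0 d=239/2064
  seg 1: a=0 b=-74/129 c=239/344 d=-679/2064
  seg 2: a=-1 b=-899/516 c=-55/43 d=527/516
  seg 3: a=-3 b=-319/258 c=307/172 d=-307/1548
S(5/2) = -849/5504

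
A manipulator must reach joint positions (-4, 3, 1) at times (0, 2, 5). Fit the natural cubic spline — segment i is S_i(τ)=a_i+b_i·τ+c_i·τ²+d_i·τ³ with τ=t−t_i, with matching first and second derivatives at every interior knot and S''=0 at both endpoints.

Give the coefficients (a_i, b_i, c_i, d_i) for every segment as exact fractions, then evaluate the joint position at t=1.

  seg 0: a=-4 b=13/3 c=0 d=-5/24
  seg 1: a=3 b=11/6 c=-5/4 d=5/36
S(1) = 1/8

Δ: Δ0=7/2, Δ1=-2/3
row 1: diag=10, rhs=-25; c'=3/10, d'=-5/2
back: M1=-5/2
M: M0=0, M1=-5/2, M2=0
seg 0: a=-4, c=M0/2=0, d=(M1−M0)/(6·2)=-5/24, b=Δ0−h0·(2M0+M1)/6=13/3
seg 1: a=3, c=M1/2=-5/4, d=(M2−M1)/(6·3)=5/36, b=Δ1−h1·(2M1+M2)/6=11/6
t_q=1 → seg 0, τ=1; S=-4+13/3·τ+0·τ²+-5/24·τ³=1/8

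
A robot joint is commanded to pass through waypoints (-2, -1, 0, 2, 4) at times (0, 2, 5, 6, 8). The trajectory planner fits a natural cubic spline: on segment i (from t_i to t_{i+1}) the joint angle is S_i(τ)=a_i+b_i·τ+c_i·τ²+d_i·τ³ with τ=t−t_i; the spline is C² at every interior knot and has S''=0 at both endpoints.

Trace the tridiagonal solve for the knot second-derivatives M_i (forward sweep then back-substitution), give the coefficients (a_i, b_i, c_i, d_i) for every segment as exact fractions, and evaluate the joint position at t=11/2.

  seg 0: a=-2 b=869/1248 c=0 d=-245/4992
  seg 1: a=-1 b=67/624 c=-245/832 d=71/576
  seg 2: a=0 b=4165/2496 c=339/416 d=-1207/2496
  seg 3: a=2 b=1153/624 c=-529/832 d=529/4992
S(11/2) = 6507/6656

Δ: Δ0=1/2, Δ1=1/3, Δ2=2, Δ3=1
row 1: diag=10, rhs=-1; c'=3/10, d'=-1/10
row 2: denom=8−3·3/10=71/10; d'=(10−3·-1/10)/(71/10)=103/71
row 3: denom=6−1·10/71=416/71; d'=(-6−1·103/71)/(416/71)=-529/416
back: M3=-529/416
back: M2=103/71−10/71·-529/416=339/208
back: M1=-1/10−3/10·339/208=-245/416
M: M0=0, M1=-245/416, M2=339/208, M3=-529/416, M4=0
seg 0: a=-2, c=M0/2=0, d=(M1−M0)/(6·2)=-245/4992, b=Δ0−h0·(2M0+M1)/6=869/1248
seg 1: a=-1, c=M1/2=-245/832, d=(M2−M1)/(6·3)=71/576, b=Δ1−h1·(2M1+M2)/6=67/624
seg 2: a=0, c=M2/2=339/416, d=(M3−M2)/(6·1)=-1207/2496, b=Δ2−h2·(2M2+M3)/6=4165/2496
seg 3: a=2, c=M3/2=-529/832, d=(M4−M3)/(6·2)=529/4992, b=Δ3−h3·(2M3+M4)/6=1153/624
t_q=11/2 → seg 2, τ=1/2; S=0+4165/2496·τ+339/416·τ²+-1207/2496·τ³=6507/6656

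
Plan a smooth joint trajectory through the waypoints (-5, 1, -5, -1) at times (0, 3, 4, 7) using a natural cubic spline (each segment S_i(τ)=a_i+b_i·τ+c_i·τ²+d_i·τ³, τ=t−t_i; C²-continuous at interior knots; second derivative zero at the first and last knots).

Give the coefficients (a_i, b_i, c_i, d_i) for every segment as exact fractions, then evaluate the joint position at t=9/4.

  seg 0: a=-5 b=340/63 c=0 d=-214/567
  seg 1: a=1 b=-302/63 c=-214/63 d=46/21
  seg 2: a=-5 b=-316/63 c=200/63 d=-200/567
S(9/4) = 91/32

Δ: Δ0=2, Δ1=-6, Δ2=4/3
row 1: diag=8, rhs=-48; c'=1/8, d'=-6
row 2: denom=8−1·1/8=63/8; d'=(44−1·-6)/(63/8)=400/63
back: M2=400/63
back: M1=-6−1/8·400/63=-428/63
M: M0=0, M1=-428/63, M2=400/63, M3=0
seg 0: a=-5, c=M0/2=0, d=(M1−M0)/(6·3)=-214/567, b=Δ0−h0·(2M0+M1)/6=340/63
seg 1: a=1, c=M1/2=-214/63, d=(M2−M1)/(6·1)=46/21, b=Δ1−h1·(2M1+M2)/6=-302/63
seg 2: a=-5, c=M2/2=200/63, d=(M3−M2)/(6·3)=-200/567, b=Δ2−h2·(2M2+M3)/6=-316/63
t_q=9/4 → seg 0, τ=9/4; S=-5+340/63·τ+0·τ²+-214/567·τ³=91/32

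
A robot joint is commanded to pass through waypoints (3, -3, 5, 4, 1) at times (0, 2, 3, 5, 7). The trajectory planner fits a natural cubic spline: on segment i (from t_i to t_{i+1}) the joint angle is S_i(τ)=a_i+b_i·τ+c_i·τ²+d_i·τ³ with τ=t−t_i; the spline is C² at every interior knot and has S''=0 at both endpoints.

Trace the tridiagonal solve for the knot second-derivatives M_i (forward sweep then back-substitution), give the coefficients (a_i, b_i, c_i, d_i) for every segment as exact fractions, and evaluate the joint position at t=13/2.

Δ: Δ0=-3, Δ1=8, Δ2=-1/2, Δ3=-3/2
row 1: diag=6, rhs=66; c'=1/6, d'=11
row 2: denom=6−1·1/6=35/6; d'=(-51−1·11)/(35/6)=-372/35
row 3: denom=8−2·12/35=256/35; d'=(-6−2·-372/35)/(256/35)=267/128
back: M3=267/128
back: M2=-372/35−12/35·267/128=-363/32
back: M1=11−1/6·-363/32=825/64
M: M0=0, M1=825/64, M2=-363/32, M3=267/128, M4=0
seg 0: a=3, c=M0/2=0, d=(M1−M0)/(6·2)=275/256, b=Δ0−h0·(2M0+M1)/6=-467/64
seg 1: a=-3, c=M1/2=825/128, d=(M2−M1)/(6·1)=-517/128, b=Δ1−h1·(2M1+M2)/6=179/32
seg 2: a=5, c=M2/2=-363/64, d=(M3−M2)/(6·2)=573/512, b=Δ2−h2·(2M2+M3)/6=815/128
seg 3: a=4, c=M3/2=267/256, d=(M4−M3)/(6·2)=-89/512, b=Δ3−h3·(2M3+M4)/6=-185/64
t_q=13/2 → seg 3, τ=3/2; S=4+-185/64·τ+267/256·τ²+-89/512·τ³=5833/4096

  seg 0: a=3 b=-467/64 c=0 d=275/256
  seg 1: a=-3 b=179/32 c=825/128 d=-517/128
  seg 2: a=5 b=815/128 c=-363/64 d=573/512
  seg 3: a=4 b=-185/64 c=267/256 d=-89/512
S(13/2) = 5833/4096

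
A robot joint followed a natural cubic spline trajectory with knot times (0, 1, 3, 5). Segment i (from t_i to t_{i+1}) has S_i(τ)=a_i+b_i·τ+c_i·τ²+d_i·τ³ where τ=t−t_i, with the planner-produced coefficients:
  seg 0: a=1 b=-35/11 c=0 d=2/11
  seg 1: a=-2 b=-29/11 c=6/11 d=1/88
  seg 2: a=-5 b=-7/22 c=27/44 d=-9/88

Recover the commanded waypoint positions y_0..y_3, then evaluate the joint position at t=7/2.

y_0=1 y_1=-2 y_2=-5 y_3=-4
S(7/2) = -3533/704

y_0 = S_0(0) = a_0 = 1
y_1 = S_1(0) = a_1 = -2
y_2 = S_2(0) = a_2 = -5
y_3 = S_2(2) = -4
t_q=7/2 is in segment 2 (τ=1/2); S_2(τ)=-3533/704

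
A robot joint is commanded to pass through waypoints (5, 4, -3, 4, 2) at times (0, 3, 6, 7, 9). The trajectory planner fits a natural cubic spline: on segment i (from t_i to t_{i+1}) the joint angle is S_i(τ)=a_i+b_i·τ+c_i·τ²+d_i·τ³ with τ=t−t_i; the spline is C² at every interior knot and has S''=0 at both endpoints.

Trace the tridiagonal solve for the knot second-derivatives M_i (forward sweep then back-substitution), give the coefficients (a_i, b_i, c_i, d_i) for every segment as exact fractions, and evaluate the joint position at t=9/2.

Δ: Δ0=-1/3, Δ1=-7/3, Δ2=7, Δ3=-1
row 1: diag=12, rhs=-12; c'=1/4, d'=-1
row 2: denom=8−3·1/4=29/4; d'=(56−3·-1)/(29/4)=236/29
row 3: denom=6−1·4/29=170/29; d'=(-48−1·236/29)/(170/29)=-814/85
back: M3=-814/85
back: M2=236/29−4/29·-814/85=804/85
back: M1=-1−1/4·804/85=-286/85
M: M0=0, M1=-286/85, M2=804/85, M3=-814/85, M4=0
seg 0: a=5, c=M0/2=0, d=(M1−M0)/(6·3)=-143/765, b=Δ0−h0·(2M0+M1)/6=344/255
seg 1: a=4, c=M1/2=-143/85, d=(M2−M1)/(6·3)=109/153, b=Δ1−h1·(2M1+M2)/6=-943/255
seg 2: a=-3, c=M2/2=402/85, d=(M3−M2)/(6·1)=-809/255, b=Δ2−h2·(2M2+M3)/6=1388/255
seg 3: a=4, c=M3/2=-407/85, d=(M4−M3)/(6·2)=407/510, b=Δ3−h3·(2M3+M4)/6=1373/255
t_q=9/2 → seg 1, τ=3/2; S=4+-943/255·τ+-143/85·τ²+109/153·τ³=-1991/680

  seg 0: a=5 b=344/255 c=0 d=-143/765
  seg 1: a=4 b=-943/255 c=-143/85 d=109/153
  seg 2: a=-3 b=1388/255 c=402/85 d=-809/255
  seg 3: a=4 b=1373/255 c=-407/85 d=407/510
S(9/2) = -1991/680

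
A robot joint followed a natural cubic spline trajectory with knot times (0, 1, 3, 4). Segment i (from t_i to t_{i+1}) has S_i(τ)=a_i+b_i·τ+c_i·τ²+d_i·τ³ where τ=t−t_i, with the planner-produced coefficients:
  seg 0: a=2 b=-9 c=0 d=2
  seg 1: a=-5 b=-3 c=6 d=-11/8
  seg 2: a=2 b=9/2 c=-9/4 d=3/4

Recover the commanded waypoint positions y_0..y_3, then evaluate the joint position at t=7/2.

y_0=2 y_1=-5 y_2=2 y_3=5
S(7/2) = 121/32

y_0 = S_0(0) = a_0 = 2
y_1 = S_1(0) = a_1 = -5
y_2 = S_2(0) = a_2 = 2
y_3 = S_2(1) = 5
t_q=7/2 is in segment 2 (τ=1/2); S_2(τ)=121/32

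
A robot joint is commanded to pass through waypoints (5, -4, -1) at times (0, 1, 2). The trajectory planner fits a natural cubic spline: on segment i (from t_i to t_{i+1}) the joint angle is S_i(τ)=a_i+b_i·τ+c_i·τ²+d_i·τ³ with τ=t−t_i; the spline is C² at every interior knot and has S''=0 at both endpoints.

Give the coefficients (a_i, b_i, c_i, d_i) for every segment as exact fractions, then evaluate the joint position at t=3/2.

Δ: Δ0=-9, Δ1=3
row 1: diag=4, rhs=72; c'=1/4, d'=18
back: M1=18
M: M0=0, M1=18, M2=0
seg 0: a=5, c=M0/2=0, d=(M1−M0)/(6·1)=3, b=Δ0−h0·(2M0+M1)/6=-12
seg 1: a=-4, c=M1/2=9, d=(M2−M1)/(6·1)=-3, b=Δ1−h1·(2M1+M2)/6=-3
t_q=3/2 → seg 1, τ=1/2; S=-4+-3·τ+9·τ²+-3·τ³=-29/8

  seg 0: a=5 b=-12 c=0 d=3
  seg 1: a=-4 b=-3 c=9 d=-3
S(3/2) = -29/8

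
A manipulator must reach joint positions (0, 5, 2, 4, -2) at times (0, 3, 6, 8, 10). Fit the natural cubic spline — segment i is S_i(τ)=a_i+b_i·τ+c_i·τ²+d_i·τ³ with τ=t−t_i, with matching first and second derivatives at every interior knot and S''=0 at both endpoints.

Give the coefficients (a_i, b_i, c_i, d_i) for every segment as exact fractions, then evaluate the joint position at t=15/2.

  seg 0: a=0 b=278/105 c=0 d=-103/945
  seg 1: a=5 b=-31/105 c=-103/105 d=47/189
  seg 2: a=2 b=8/15 c=44/35 d=-43/84
  seg 3: a=4 b=-61/105 c=-127/70 d=127/420
S(15/2) = 4369/1120

Δ: Δ0=5/3, Δ1=-1, Δ2=1, Δ3=-3
row 1: diag=12, rhs=-16; c'=1/4, d'=-4/3
row 2: denom=10−3·1/4=37/4; d'=(12−3·-4/3)/(37/4)=64/37
row 3: denom=8−2·8/37=280/37; d'=(-24−2·64/37)/(280/37)=-127/35
back: M3=-127/35
back: M2=64/37−8/37·-127/35=88/35
back: M1=-4/3−1/4·88/35=-206/105
M: M0=0, M1=-206/105, M2=88/35, M3=-127/35, M4=0
seg 0: a=0, c=M0/2=0, d=(M1−M0)/(6·3)=-103/945, b=Δ0−h0·(2M0+M1)/6=278/105
seg 1: a=5, c=M1/2=-103/105, d=(M2−M1)/(6·3)=47/189, b=Δ1−h1·(2M1+M2)/6=-31/105
seg 2: a=2, c=M2/2=44/35, d=(M3−M2)/(6·2)=-43/84, b=Δ2−h2·(2M2+M3)/6=8/15
seg 3: a=4, c=M3/2=-127/70, d=(M4−M3)/(6·2)=127/420, b=Δ3−h3·(2M3+M4)/6=-61/105
t_q=15/2 → seg 2, τ=3/2; S=2+8/15·τ+44/35·τ²+-43/84·τ³=4369/1120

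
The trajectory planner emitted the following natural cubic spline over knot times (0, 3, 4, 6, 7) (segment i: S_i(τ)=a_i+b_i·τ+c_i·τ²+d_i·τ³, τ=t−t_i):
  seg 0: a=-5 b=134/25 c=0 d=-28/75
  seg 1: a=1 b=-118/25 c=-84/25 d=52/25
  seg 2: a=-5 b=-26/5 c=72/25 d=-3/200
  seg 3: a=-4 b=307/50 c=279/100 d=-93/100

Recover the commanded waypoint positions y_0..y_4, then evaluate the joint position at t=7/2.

y_0 = S_0(0) = a_0 = -5
y_1 = S_1(0) = a_1 = 1
y_2 = S_2(0) = a_2 = -5
y_3 = S_3(0) = a_3 = -4
y_4 = S_3(1) = 4
t_q=7/2 is in segment 1 (τ=1/2); S_1(τ)=-97/50

y_0=-5 y_1=1 y_2=-5 y_3=-4 y_4=4
S(7/2) = -97/50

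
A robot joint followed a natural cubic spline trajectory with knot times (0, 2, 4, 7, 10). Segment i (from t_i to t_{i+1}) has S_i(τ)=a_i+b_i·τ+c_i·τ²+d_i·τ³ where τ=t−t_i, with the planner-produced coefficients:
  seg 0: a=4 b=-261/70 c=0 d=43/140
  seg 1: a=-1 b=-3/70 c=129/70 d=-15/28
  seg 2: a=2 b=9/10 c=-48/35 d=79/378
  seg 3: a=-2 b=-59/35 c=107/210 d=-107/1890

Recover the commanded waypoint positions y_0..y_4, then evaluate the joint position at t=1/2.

y_0=4 y_1=-1 y_2=2 y_3=-2 y_4=-4
S(1/2) = 487/224

y_0 = S_0(0) = a_0 = 4
y_1 = S_1(0) = a_1 = -1
y_2 = S_2(0) = a_2 = 2
y_3 = S_3(0) = a_3 = -2
y_4 = S_3(3) = -4
t_q=1/2 is in segment 0 (τ=1/2); S_0(τ)=487/224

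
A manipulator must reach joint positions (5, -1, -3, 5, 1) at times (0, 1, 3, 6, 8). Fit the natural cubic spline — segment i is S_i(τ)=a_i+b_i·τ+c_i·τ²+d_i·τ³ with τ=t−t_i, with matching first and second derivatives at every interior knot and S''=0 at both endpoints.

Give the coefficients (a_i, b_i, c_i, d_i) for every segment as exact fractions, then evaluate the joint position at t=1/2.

  seg 0: a=5 b=-10169/1518 c=0 d=1061/1518
  seg 1: a=-1 b=-3493/759 c=1061/506 d=-449/3036
  seg 2: a=-3 b=1526/759 c=306/253 d=-752/2277
  seg 3: a=5 b=266/759 c=-446/253 d=223/759
S(1/2) = 7035/4048

Δ: Δ0=-6, Δ1=-1, Δ2=8/3, Δ3=-2
row 1: diag=6, rhs=30; c'=1/3, d'=5
row 2: denom=10−2·1/3=28/3; d'=(22−2·5)/(28/3)=9/7
row 3: denom=10−3·9/28=253/28; d'=(-28−3·9/7)/(253/28)=-892/253
back: M3=-892/253
back: M2=9/7−9/28·-892/253=612/253
back: M1=5−1/3·612/253=1061/253
M: M0=0, M1=1061/253, M2=612/253, M3=-892/253, M4=0
seg 0: a=5, c=M0/2=0, d=(M1−M0)/(6·1)=1061/1518, b=Δ0−h0·(2M0+M1)/6=-10169/1518
seg 1: a=-1, c=M1/2=1061/506, d=(M2−M1)/(6·2)=-449/3036, b=Δ1−h1·(2M1+M2)/6=-3493/759
seg 2: a=-3, c=M2/2=306/253, d=(M3−M2)/(6·3)=-752/2277, b=Δ2−h2·(2M2+M3)/6=1526/759
seg 3: a=5, c=M3/2=-446/253, d=(M4−M3)/(6·2)=223/759, b=Δ3−h3·(2M3+M4)/6=266/759
t_q=1/2 → seg 0, τ=1/2; S=5+-10169/1518·τ+0·τ²+1061/1518·τ³=7035/4048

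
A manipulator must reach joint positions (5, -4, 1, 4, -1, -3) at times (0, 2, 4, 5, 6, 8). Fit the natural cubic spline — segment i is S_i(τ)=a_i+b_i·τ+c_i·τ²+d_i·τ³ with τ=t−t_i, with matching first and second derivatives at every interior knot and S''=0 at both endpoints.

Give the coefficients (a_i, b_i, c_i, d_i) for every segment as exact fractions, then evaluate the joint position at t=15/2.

  seg 0: a=5 b=-1483/241 c=0 d=797/1928
  seg 1: a=-4 b=-575/482 c=2391/964 d=-611/1928
  seg 2: a=1 b=1187/241 c=279/482 d=-1207/482
  seg 3: a=4 b=-689/482 c=-1671/241 d=1621/482
  seg 4: a=-1 b=-1255/241 c=1521/482 d=-507/964
S(15/2) = -26885/7712

Δ: Δ0=-9/2, Δ1=5/2, Δ2=3, Δ3=-5, Δ4=-1
row 1: diag=8, rhs=42; c'=1/4, d'=21/4
row 2: denom=6−2·1/4=11/2; d'=(3−2·21/4)/(11/2)=-15/11
row 3: denom=4−1·2/11=42/11; d'=(-48−1·-15/11)/(42/11)=-171/14
row 4: denom=6−1·11/42=241/42; d'=(24−1·-171/14)/(241/42)=1521/241
back: M4=1521/241
back: M3=-171/14−11/42·1521/241=-3342/241
back: M2=-15/11−2/11·-3342/241=279/241
back: M1=21/4−1/4·279/241=2391/482
M: M0=0, M1=2391/482, M2=279/241, M3=-3342/241, M4=1521/241, M5=0
seg 0: a=5, c=M0/2=0, d=(M1−M0)/(6·2)=797/1928, b=Δ0−h0·(2M0+M1)/6=-1483/241
seg 1: a=-4, c=M1/2=2391/964, d=(M2−M1)/(6·2)=-611/1928, b=Δ1−h1·(2M1+M2)/6=-575/482
seg 2: a=1, c=M2/2=279/482, d=(M3−M2)/(6·1)=-1207/482, b=Δ2−h2·(2M2+M3)/6=1187/241
seg 3: a=4, c=M3/2=-1671/241, d=(M4−M3)/(6·1)=1621/482, b=Δ3−h3·(2M3+M4)/6=-689/482
seg 4: a=-1, c=M4/2=1521/482, d=(M5−M4)/(6·2)=-507/964, b=Δ4−h4·(2M4+M5)/6=-1255/241
t_q=15/2 → seg 4, τ=3/2; S=-1+-1255/241·τ+1521/482·τ²+-507/964·τ³=-26885/7712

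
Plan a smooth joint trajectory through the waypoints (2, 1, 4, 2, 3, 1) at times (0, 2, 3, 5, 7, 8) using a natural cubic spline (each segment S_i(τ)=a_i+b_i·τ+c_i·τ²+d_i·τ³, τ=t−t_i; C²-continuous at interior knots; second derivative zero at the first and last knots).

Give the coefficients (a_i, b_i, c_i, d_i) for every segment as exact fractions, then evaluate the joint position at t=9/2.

  seg 0: a=2 b=-1393/698 c=0 d=261/698
  seg 1: a=1 b=1739/698 c=783/349 d=-1211/698
  seg 2: a=4 b=619/349 c=-2067/698 d=1099/1396
  seg 3: a=2 b=-218/349 c=615/349 d=-1675/2792
  seg 4: a=3 b=-541/698 c=-2565/1396 d=855/1396
S(9/2) = 29645/11168

Δ: Δ0=-1/2, Δ1=3, Δ2=-1, Δ3=1/2, Δ4=-2
row 1: diag=6, rhs=21; c'=1/6, d'=7/2
row 2: denom=6−1·1/6=35/6; d'=(-24−1·7/2)/(35/6)=-33/7
row 3: denom=8−2·12/35=256/35; d'=(9−2·-33/7)/(256/35)=645/256
row 4: denom=6−2·35/128=349/64; d'=(-15−2·645/256)/(349/64)=-2565/698
back: M4=-2565/698
back: M3=645/256−35/128·-2565/698=1230/349
back: M2=-33/7−12/35·1230/349=-2067/349
back: M1=7/2−1/6·-2067/349=1566/349
M: M0=0, M1=1566/349, M2=-2067/349, M3=1230/349, M4=-2565/698, M5=0
seg 0: a=2, c=M0/2=0, d=(M1−M0)/(6·2)=261/698, b=Δ0−h0·(2M0+M1)/6=-1393/698
seg 1: a=1, c=M1/2=783/349, d=(M2−M1)/(6·1)=-1211/698, b=Δ1−h1·(2M1+M2)/6=1739/698
seg 2: a=4, c=M2/2=-2067/698, d=(M3−M2)/(6·2)=1099/1396, b=Δ2−h2·(2M2+M3)/6=619/349
seg 3: a=2, c=M3/2=615/349, d=(M4−M3)/(6·2)=-1675/2792, b=Δ3−h3·(2M3+M4)/6=-218/349
seg 4: a=3, c=M4/2=-2565/1396, d=(M5−M4)/(6·1)=855/1396, b=Δ4−h4·(2M4+M5)/6=-541/698
t_q=9/2 → seg 2, τ=3/2; S=4+619/349·τ+-2067/698·τ²+1099/1396·τ³=29645/11168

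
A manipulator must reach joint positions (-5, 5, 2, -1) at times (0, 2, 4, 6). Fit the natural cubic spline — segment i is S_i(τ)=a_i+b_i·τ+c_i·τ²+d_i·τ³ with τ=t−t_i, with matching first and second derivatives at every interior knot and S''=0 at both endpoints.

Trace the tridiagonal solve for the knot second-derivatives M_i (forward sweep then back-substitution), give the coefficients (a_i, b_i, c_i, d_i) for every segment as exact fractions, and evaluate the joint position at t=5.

  seg 0: a=-5 b=101/15 c=0 d=-13/30
  seg 1: a=5 b=23/15 c=-13/5 d=13/24
  seg 2: a=2 b=-71/30 c=13/20 d=-13/120
S(5) = 7/40

Δ: Δ0=5, Δ1=-3/2, Δ2=-3/2
row 1: diag=8, rhs=-39; c'=1/4, d'=-39/8
row 2: denom=8−2·1/4=15/2; d'=(0−2·-39/8)/(15/2)=13/10
back: M2=13/10
back: M1=-39/8−1/4·13/10=-26/5
M: M0=0, M1=-26/5, M2=13/10, M3=0
seg 0: a=-5, c=M0/2=0, d=(M1−M0)/(6·2)=-13/30, b=Δ0−h0·(2M0+M1)/6=101/15
seg 1: a=5, c=M1/2=-13/5, d=(M2−M1)/(6·2)=13/24, b=Δ1−h1·(2M1+M2)/6=23/15
seg 2: a=2, c=M2/2=13/20, d=(M3−M2)/(6·2)=-13/120, b=Δ2−h2·(2M2+M3)/6=-71/30
t_q=5 → seg 2, τ=1; S=2+-71/30·τ+13/20·τ²+-13/120·τ³=7/40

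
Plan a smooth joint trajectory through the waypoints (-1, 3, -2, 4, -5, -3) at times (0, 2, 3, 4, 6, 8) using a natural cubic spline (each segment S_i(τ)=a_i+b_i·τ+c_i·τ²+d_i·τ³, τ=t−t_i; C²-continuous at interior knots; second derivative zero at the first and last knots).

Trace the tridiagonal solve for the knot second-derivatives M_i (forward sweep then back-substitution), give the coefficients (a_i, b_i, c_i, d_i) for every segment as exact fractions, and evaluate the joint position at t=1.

  seg 0: a=-1 b=2719/482 c=0 d=-1755/1928
  seg 1: a=3 b=-1273/241 c=-5265/964 d=5537/964
  seg 2: a=-2 b=989/964 c=5673/482 d=-6551/964
  seg 3: a=4 b=1007/241 c=-8307/964 d=1031/482
  seg 4: a=-5 b=-1114/241 c=4065/964 d=-1355/1928
S(1) = 7193/1928

Δ: Δ0=2, Δ1=-5, Δ2=6, Δ3=-9/2, Δ4=1
row 1: diag=6, rhs=-42; c'=1/6, d'=-7
row 2: denom=4−1·1/6=23/6; d'=(66−1·-7)/(23/6)=438/23
row 3: denom=6−1·6/23=132/23; d'=(-63−1·438/23)/(132/23)=-629/44
row 4: denom=8−2·23/66=241/33; d'=(33−2·-629/44)/(241/33)=4065/482
back: M4=4065/482
back: M3=-629/44−23/66·4065/482=-8307/482
back: M2=438/23−6/23·-8307/482=5673/241
back: M1=-7−1/6·5673/241=-5265/482
M: M0=0, M1=-5265/482, M2=5673/241, M3=-8307/482, M4=4065/482, M5=0
seg 0: a=-1, c=M0/2=0, d=(M1−M0)/(6·2)=-1755/1928, b=Δ0−h0·(2M0+M1)/6=2719/482
seg 1: a=3, c=M1/2=-5265/964, d=(M2−M1)/(6·1)=5537/964, b=Δ1−h1·(2M1+M2)/6=-1273/241
seg 2: a=-2, c=M2/2=5673/482, d=(M3−M2)/(6·1)=-6551/964, b=Δ2−h2·(2M2+M3)/6=989/964
seg 3: a=4, c=M3/2=-8307/964, d=(M4−M3)/(6·2)=1031/482, b=Δ3−h3·(2M3+M4)/6=1007/241
seg 4: a=-5, c=M4/2=4065/964, d=(M5−M4)/(6·2)=-1355/1928, b=Δ4−h4·(2M4+M5)/6=-1114/241
t_q=1 → seg 0, τ=1; S=-1+2719/482·τ+0·τ²+-1755/1928·τ³=7193/1928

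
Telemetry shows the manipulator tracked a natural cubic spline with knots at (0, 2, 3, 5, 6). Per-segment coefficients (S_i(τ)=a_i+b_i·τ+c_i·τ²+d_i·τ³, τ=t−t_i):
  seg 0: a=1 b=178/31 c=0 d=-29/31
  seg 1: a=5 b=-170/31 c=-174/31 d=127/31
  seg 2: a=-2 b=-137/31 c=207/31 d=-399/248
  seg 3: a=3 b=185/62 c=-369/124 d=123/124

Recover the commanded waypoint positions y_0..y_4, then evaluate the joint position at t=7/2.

y_0 = S_0(0) = a_0 = 1
y_1 = S_1(0) = a_1 = 5
y_2 = S_2(0) = a_2 = -2
y_3 = S_3(0) = a_3 = 3
y_4 = S_3(1) = 4
t_q=7/2 is in segment 2 (τ=1/2); S_2(τ)=-5439/1984

y_0=1 y_1=5 y_2=-2 y_3=3 y_4=4
S(7/2) = -5439/1984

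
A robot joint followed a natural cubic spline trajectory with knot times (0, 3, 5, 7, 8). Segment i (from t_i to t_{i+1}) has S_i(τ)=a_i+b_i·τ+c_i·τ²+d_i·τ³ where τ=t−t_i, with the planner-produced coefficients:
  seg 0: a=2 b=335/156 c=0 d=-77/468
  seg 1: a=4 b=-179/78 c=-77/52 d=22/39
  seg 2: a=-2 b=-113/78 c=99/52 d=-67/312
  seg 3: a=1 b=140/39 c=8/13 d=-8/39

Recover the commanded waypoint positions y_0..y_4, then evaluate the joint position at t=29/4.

y_0=2 y_1=4 y_2=-2 y_3=1 y_4=5
S(29/4) = 201/104

y_0 = S_0(0) = a_0 = 2
y_1 = S_1(0) = a_1 = 4
y_2 = S_2(0) = a_2 = -2
y_3 = S_3(0) = a_3 = 1
y_4 = S_3(1) = 5
t_q=29/4 is in segment 3 (τ=1/4); S_3(τ)=201/104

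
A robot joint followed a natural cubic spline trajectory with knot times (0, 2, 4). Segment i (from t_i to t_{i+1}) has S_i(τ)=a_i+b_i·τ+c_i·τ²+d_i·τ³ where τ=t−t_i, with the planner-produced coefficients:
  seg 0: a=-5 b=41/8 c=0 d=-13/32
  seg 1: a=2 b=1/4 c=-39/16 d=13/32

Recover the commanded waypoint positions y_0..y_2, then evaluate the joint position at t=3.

y_0=-5 y_1=2 y_2=-4
S(3) = 7/32

y_0 = S_0(0) = a_0 = -5
y_1 = S_1(0) = a_1 = 2
y_2 = S_1(2) = -4
t_q=3 is in segment 1 (τ=1); S_1(τ)=7/32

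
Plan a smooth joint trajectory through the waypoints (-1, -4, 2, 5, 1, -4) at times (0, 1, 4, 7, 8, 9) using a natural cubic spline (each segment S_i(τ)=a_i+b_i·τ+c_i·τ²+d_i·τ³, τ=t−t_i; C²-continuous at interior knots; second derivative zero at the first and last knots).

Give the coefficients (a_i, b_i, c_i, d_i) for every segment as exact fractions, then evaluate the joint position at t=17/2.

Δ: Δ0=-3, Δ1=2, Δ2=1, Δ3=-4, Δ4=-5
row 1: diag=8, rhs=30; c'=3/8, d'=15/4
row 2: denom=12−3·3/8=87/8; d'=(-6−3·15/4)/(87/8)=-46/29
row 3: denom=8−3·8/29=208/29; d'=(-30−3·-46/29)/(208/29)=-183/52
row 4: denom=4−1·29/208=803/208; d'=(-6−1·-183/52)/(803/208)=-516/803
back: M4=-516/803
back: M3=-183/52−29/208·-516/803=-2754/803
back: M2=-46/29−8/29·-2754/803=-514/803
back: M1=15/4−3/8·-514/803=3204/803
M: M0=0, M1=3204/803, M2=-514/803, M3=-2754/803, M4=-516/803, M5=0
seg 0: a=-1, c=M0/2=0, d=(M1−M0)/(6·1)=534/803, b=Δ0−h0·(2M0+M1)/6=-2943/803
seg 1: a=-4, c=M1/2=1602/803, d=(M2−M1)/(6·3)=-169/657, b=Δ1−h1·(2M1+M2)/6=-1341/803
seg 2: a=2, c=M2/2=-257/803, d=(M3−M2)/(6·3)=-1120/7227, b=Δ2−h2·(2M2+M3)/6=2694/803
seg 3: a=5, c=M3/2=-1377/803, d=(M4−M3)/(6·1)=373/803, b=Δ3−h3·(2M3+M4)/6=-2208/803
seg 4: a=1, c=M4/2=-258/803, d=(M5−M4)/(6·1)=86/803, b=Δ4−h4·(2M4+M5)/6=-3843/803
t_q=17/2 → seg 4, τ=1/2; S=1+-3843/803·τ+-258/803·τ²+86/803·τ³=-4689/3212

  seg 0: a=-1 b=-2943/803 c=0 d=534/803
  seg 1: a=-4 b=-1341/803 c=1602/803 d=-169/657
  seg 2: a=2 b=2694/803 c=-257/803 d=-1120/7227
  seg 3: a=5 b=-2208/803 c=-1377/803 d=373/803
  seg 4: a=1 b=-3843/803 c=-258/803 d=86/803
S(17/2) = -4689/3212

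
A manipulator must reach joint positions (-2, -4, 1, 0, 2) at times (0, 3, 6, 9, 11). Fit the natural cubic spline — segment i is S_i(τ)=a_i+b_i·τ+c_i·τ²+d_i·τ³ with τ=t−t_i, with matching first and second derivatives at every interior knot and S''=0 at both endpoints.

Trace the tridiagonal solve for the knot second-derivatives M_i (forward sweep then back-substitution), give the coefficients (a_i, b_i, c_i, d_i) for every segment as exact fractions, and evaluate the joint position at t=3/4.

  seg 0: a=-2 b=-607/414 c=0 d=331/3726
  seg 1: a=-4 b=193/207 c=331/414 d=-689/3726
  seg 2: a=1 b=305/414 c=-179/207 d=631/3726
  seg 3: a=0 b=25/207 c=91/138 d=-91/828
S(3/4) = -9015/2944

Δ: Δ0=-2/3, Δ1=5/3, Δ2=-1/3, Δ3=1
row 1: diag=12, rhs=14; c'=1/4, d'=7/6
row 2: denom=12−3·1/4=45/4; d'=(-12−3·7/6)/(45/4)=-62/45
row 3: denom=10−3·4/15=46/5; d'=(8−3·-62/45)/(46/5)=91/69
back: M3=91/69
back: M2=-62/45−4/15·91/69=-358/207
back: M1=7/6−1/4·-358/207=331/207
M: M0=0, M1=331/207, M2=-358/207, M3=91/69, M4=0
seg 0: a=-2, c=M0/2=0, d=(M1−M0)/(6·3)=331/3726, b=Δ0−h0·(2M0+M1)/6=-607/414
seg 1: a=-4, c=M1/2=331/414, d=(M2−M1)/(6·3)=-689/3726, b=Δ1−h1·(2M1+M2)/6=193/207
seg 2: a=1, c=M2/2=-179/207, d=(M3−M2)/(6·3)=631/3726, b=Δ2−h2·(2M2+M3)/6=305/414
seg 3: a=0, c=M3/2=91/138, d=(M4−M3)/(6·2)=-91/828, b=Δ3−h3·(2M3+M4)/6=25/207
t_q=3/4 → seg 0, τ=3/4; S=-2+-607/414·τ+0·τ²+331/3726·τ³=-9015/2944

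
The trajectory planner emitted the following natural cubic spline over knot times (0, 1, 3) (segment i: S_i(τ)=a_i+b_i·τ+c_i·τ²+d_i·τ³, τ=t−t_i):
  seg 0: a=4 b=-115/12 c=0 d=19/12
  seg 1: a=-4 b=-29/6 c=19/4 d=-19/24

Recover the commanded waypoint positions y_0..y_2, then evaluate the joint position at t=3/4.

y_0 = S_0(0) = a_0 = 4
y_1 = S_1(0) = a_1 = -4
y_2 = S_1(2) = -1
t_q=3/4 is in segment 0 (τ=3/4); S_0(τ)=-645/256

y_0=4 y_1=-4 y_2=-1
S(3/4) = -645/256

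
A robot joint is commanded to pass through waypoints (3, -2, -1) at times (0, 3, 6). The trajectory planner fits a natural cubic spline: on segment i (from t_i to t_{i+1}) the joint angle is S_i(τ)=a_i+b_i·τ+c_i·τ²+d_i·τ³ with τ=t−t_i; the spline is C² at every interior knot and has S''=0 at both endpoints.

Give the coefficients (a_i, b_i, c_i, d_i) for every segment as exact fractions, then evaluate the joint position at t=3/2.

  seg 0: a=3 b=-13/6 c=0 d=1/18
  seg 1: a=-2 b=-2/3 c=1/2 d=-1/18
S(3/2) = -1/16

Δ: Δ0=-5/3, Δ1=1/3
row 1: diag=12, rhs=12; c'=1/4, d'=1
back: M1=1
M: M0=0, M1=1, M2=0
seg 0: a=3, c=M0/2=0, d=(M1−M0)/(6·3)=1/18, b=Δ0−h0·(2M0+M1)/6=-13/6
seg 1: a=-2, c=M1/2=1/2, d=(M2−M1)/(6·3)=-1/18, b=Δ1−h1·(2M1+M2)/6=-2/3
t_q=3/2 → seg 0, τ=3/2; S=3+-13/6·τ+0·τ²+1/18·τ³=-1/16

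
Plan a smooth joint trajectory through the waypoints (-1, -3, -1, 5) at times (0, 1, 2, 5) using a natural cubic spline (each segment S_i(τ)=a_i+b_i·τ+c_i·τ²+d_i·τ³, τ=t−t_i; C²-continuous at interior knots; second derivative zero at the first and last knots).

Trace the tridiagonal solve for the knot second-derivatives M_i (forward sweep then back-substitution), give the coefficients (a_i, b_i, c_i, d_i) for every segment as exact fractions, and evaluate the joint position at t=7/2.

  seg 0: a=-1 b=-94/31 c=0 d=32/31
  seg 1: a=-3 b=2/31 c=96/31 d=-36/31
  seg 2: a=-1 b=86/31 c=-12/31 d=4/93
S(7/2) = 151/62

Δ: Δ0=-2, Δ1=2, Δ2=2
row 1: diag=4, rhs=24; c'=1/4, d'=6
row 2: denom=8−1·1/4=31/4; d'=(0−1·6)/(31/4)=-24/31
back: M2=-24/31
back: M1=6−1/4·-24/31=192/31
M: M0=0, M1=192/31, M2=-24/31, M3=0
seg 0: a=-1, c=M0/2=0, d=(M1−M0)/(6·1)=32/31, b=Δ0−h0·(2M0+M1)/6=-94/31
seg 1: a=-3, c=M1/2=96/31, d=(M2−M1)/(6·1)=-36/31, b=Δ1−h1·(2M1+M2)/6=2/31
seg 2: a=-1, c=M2/2=-12/31, d=(M3−M2)/(6·3)=4/93, b=Δ2−h2·(2M2+M3)/6=86/31
t_q=7/2 → seg 2, τ=3/2; S=-1+86/31·τ+-12/31·τ²+4/93·τ³=151/62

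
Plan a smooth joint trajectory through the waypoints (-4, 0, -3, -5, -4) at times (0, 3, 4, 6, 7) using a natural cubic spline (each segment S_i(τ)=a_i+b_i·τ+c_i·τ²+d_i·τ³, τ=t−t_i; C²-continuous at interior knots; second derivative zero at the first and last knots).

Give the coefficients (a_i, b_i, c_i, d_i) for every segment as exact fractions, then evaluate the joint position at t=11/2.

  seg 0: a=-4 b=232/75 c=0 d=-44/225
  seg 1: a=0 b=-164/75 c=-44/25 d=71/75
  seg 2: a=-3 b=-43/15 c=27/25 d=-11/150
  seg 3: a=-5 b=43/75 c=16/25 d=-16/75
S(11/2) = -2047/400

Δ: Δ0=4/3, Δ1=-3, Δ2=-1, Δ3=1
row 1: diag=8, rhs=-26; c'=1/8, d'=-13/4
row 2: denom=6−1·1/8=47/8; d'=(12−1·-13/4)/(47/8)=122/47
row 3: denom=6−2·16/47=250/47; d'=(12−2·122/47)/(250/47)=32/25
back: M3=32/25
back: M2=122/47−16/47·32/25=54/25
back: M1=-13/4−1/8·54/25=-88/25
M: M0=0, M1=-88/25, M2=54/25, M3=32/25, M4=0
seg 0: a=-4, c=M0/2=0, d=(M1−M0)/(6·3)=-44/225, b=Δ0−h0·(2M0+M1)/6=232/75
seg 1: a=0, c=M1/2=-44/25, d=(M2−M1)/(6·1)=71/75, b=Δ1−h1·(2M1+M2)/6=-164/75
seg 2: a=-3, c=M2/2=27/25, d=(M3−M2)/(6·2)=-11/150, b=Δ2−h2·(2M2+M3)/6=-43/15
seg 3: a=-5, c=M3/2=16/25, d=(M4−M3)/(6·1)=-16/75, b=Δ3−h3·(2M3+M4)/6=43/75
t_q=11/2 → seg 2, τ=3/2; S=-3+-43/15·τ+27/25·τ²+-11/150·τ³=-2047/400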